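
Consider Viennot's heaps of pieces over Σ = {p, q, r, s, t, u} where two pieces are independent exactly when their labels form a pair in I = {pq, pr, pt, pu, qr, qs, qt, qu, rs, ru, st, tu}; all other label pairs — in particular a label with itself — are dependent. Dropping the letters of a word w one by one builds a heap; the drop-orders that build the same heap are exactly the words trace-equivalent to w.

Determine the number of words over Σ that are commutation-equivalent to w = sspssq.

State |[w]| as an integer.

0(s) covers ∅
1(s) covers 0:s
2(p) covers 1:s
3(s) covers 2:p
4(s) covers 3:s
5(q) covers ∅
floor of heap: 0:s, 5:q
completions by unplaced set U, small U first (add the entries for U minus each lowest piece of U):
  |U|=1: {4}:1  {5}:1
  |U|=2: {3,4}:1  {4,5}:2
  |U|=3: {2,3,4}:1  {3,4,5}:3
  |U|=4: {1,2,3,4}:1  {2,3,4,5}:4
  start at 0(s): 5
  start at 5(q): 1
sum over floor = 6

6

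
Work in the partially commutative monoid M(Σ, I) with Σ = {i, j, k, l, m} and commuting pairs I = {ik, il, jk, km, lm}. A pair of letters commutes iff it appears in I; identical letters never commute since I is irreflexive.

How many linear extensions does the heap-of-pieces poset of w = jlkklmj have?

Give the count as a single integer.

5

piece 0:j — minimal
piece 1:l rests on {0:j}
piece 2:k rests on {1:l}
piece 3:k rests on {2:k}
piece 4:l rests on {3:k}
piece 5:m rests on {0:j}
piece 6:j rests on {4:l, 5:m}
minimal pieces: {0:j}
ways to finish when only these pieces remain (= sum over removing one remaining piece with nothing left below it):
  1 left: {6}→1
  2 left: {4,6}→1  {5,6}→1
  3 left: {3,4,6}→1  {4,5,6}→2
  4 left: {2,3,4,6}→1  {3,4,5,6}→3
  5 left: {1,2,3,4,6}→1  {2,3,4,5,6}→4
  placing 0:j first → 5 extensions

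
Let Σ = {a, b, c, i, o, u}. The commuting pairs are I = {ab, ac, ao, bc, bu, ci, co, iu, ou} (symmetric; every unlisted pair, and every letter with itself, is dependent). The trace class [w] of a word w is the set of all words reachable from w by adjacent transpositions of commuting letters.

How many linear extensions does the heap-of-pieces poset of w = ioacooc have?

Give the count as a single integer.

84

piece 0:i — minimal
piece 1:o rests on {0:i}
piece 2:a rests on {0:i}
piece 3:c — minimal
piece 4:o rests on {1:o}
piece 5:o rests on {4:o}
piece 6:c rests on {3:c}
minimal pieces: {0:i, 3:c}
ways to finish when only these pieces remain (= sum over removing one remaining piece with nothing left below it):
  1 left: {2}→1  {5}→1  {6}→1
  2 left: {2,5}→2  {2,6}→2  {3,6}→1  {4,5}→1  {5,6}→2
  3 left: {1,4,5}→1  {2,3,6}→3  {2,4,5}→3  {2,5,6}→6  {3,5,6}→3  {4,5,6}→3
  4 left: {1,2,4,5}→4  {1,4,5,6}→4  {2,3,5,6}→12  {2,4,5,6}→12  {3,4,5,6}→6
  5 left: {0,1,2,4,5}→4  {1,2,4,5,6}→20  {1,3,4,5,6}→10  {2,3,4,5,6}→30
  placing 0:i first → 60 extensions
  placing 3:c first → 24 extensions
total linear extensions = 84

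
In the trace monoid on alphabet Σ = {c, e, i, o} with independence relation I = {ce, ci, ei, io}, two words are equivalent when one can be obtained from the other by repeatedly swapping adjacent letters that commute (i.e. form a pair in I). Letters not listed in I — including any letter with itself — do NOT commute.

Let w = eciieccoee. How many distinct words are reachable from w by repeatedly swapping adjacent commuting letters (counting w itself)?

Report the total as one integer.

450

#0=e has no predecessor
#1=c has no predecessor
#2=i has no predecessor
#3=i depends on [2:i]
#4=e depends on [0:e]
#5=c depends on [1:c]
#6=c depends on [5:c]
#7=o depends on [4:e, 6:c]
#8=e depends on [7:o]
#9=e depends on [8:e]
sources: [0:e, 1:c, 2:i]
N(rest) = Σ N(rest − s) over sources s of rest; N(one piece) = 1:
  size 1 → [3]=1  [9]=1
  size 2 → [2,3]=1  [3,9]=2  [8,9]=1
  size 3 → [2,3,9]=3  [3,8,9]=3  [7,8,9]=1
  size 4 → [2,3,8,9]=6  [3,7,8,9]=4  [4,7,8,9]=1  [6,7,8,9]=1
  size 5 → [0,4,7,8,9]=1  [2,3,7,8,9]=10  [3,4,7,8,9]=5  [3,6,7,8,9]=5  [4,6,7,8,9]=2  [5,6,7,8,9]=1
  size 6 → [0,3,4,7,8,9]=6  [0,4,6,7,8,9]=3  [1,5,6,7,8,9]=1  [2,3,4,7,8,9]=15  [2,3,6,7,8,9]=15  [3,4,6,7,8,9]=12  [3,5,6,7,8,9]=6  [4,5,6,7,8,9]=3
  size 7 → [0,2,3,4,7,8,9]=21  [0,3,4,6,7,8,9]=21  [0,4,5,6,7,8,9]=6  [1,3,5,6,7,8,9]=7  [1,4,5,6,7,8,9]=4  [2,3,4,6,7,8,9]=42  [2,3,5,6,7,8,9]=21  [3,4,5,6,7,8,9]=21
  size 8 → [0,1,4,5,6,7,8,9]=10  [0,2,3,4,6,7,8,9]=84  [0,3,4,5,6,7,8,9]=48  [1,2,3,5,6,7,8,9]=28  [1,3,4,5,6,7,8,9]=32  [2,3,4,5,6,7,8,9]=84
  first=0(e) contributes 144
  first=1(c) contributes 216
  first=2(i) contributes 90
|[w]| = 450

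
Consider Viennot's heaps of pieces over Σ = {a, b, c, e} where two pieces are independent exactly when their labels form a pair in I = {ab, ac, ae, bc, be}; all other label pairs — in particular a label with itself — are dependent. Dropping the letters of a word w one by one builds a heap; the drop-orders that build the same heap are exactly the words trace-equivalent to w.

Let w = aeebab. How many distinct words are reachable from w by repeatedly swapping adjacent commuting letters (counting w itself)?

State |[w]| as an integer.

90

#0=a has no predecessor
#1=e has no predecessor
#2=e depends on [1:e]
#3=b has no predecessor
#4=a depends on [0:a]
#5=b depends on [3:b]
sources: [0:a, 1:e, 3:b]
N(rest) = Σ N(rest − s) over sources s of rest; N(one piece) = 1:
  size 1 → [2]=1  [4]=1  [5]=1
  size 2 → [0,4]=1  [1,2]=1  [2,4]=2  [2,5]=2  [3,5]=1  [4,5]=2
  size 3 → [0,2,4]=3  [0,4,5]=3  [1,2,4]=3  [1,2,5]=3  [2,3,5]=3  [2,4,5]=6  [3,4,5]=3
  size 4 → [0,1,2,4]=6  [0,2,4,5]=12  [0,3,4,5]=6  [1,2,3,5]=6  [1,2,4,5]=12  [2,3,4,5]=12
  first=0(a) contributes 30
  first=1(e) contributes 30
  first=3(b) contributes 30
|[w]| = 90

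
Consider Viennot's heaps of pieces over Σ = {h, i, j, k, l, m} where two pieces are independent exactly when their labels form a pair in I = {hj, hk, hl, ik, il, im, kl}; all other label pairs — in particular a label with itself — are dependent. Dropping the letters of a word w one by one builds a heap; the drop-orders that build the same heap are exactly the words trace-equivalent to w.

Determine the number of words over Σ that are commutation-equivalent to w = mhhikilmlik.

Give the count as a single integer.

#0=m has no predecessor
#1=h depends on [0:m]
#2=h depends on [1:h]
#3=i depends on [2:h]
#4=k depends on [0:m]
#5=i depends on [3:i]
#6=l depends on [0:m]
#7=m depends on [2:h, 4:k, 6:l]
#8=l depends on [7:m]
#9=i depends on [5:i]
#10=k depends on [7:m]
sources: [0:m]
N(rest) = Σ N(rest − s) over sources s of rest; N(one piece) = 1:
  size 1 → [8]=1  [9]=1  [10]=1
  size 2 → [5,9]=1  [8,9]=2  [8,10]=2  [9,10]=2
  size 3 → [3,5,9]=1  [5,8,9]=3  [5,9,10]=3  [7,8,10]=2  [8,9,10]=6
  size 4 → [3,5,8,9]=4  [3,5,9,10]=4  [4,7,8,10]=2  [5,8,9,10]=12  [6,7,8,10]=2  [7,8,9,10]=8
  size 5 → [3,5,8,9,10]=20  [4,6,7,8,10]=4  [4,7,8,9,10]=10  [5,7,8,9,10]=20  [6,7,8,9,10]=10
  size 6 → [3,5,7,8,9,10]=40  [4,5,7,8,9,10]=30  [4,6,7,8,9,10]=24  [5,6,7,8,9,10]=30
  size 7 → [2,3,5,7,8,9,10]=40  [3,4,5,7,8,9,10]=70  [3,5,6,7,8,9,10]=70  [4,5,6,7,8,9,10]=84
  size 8 → [1,2,3,5,7,8,9,10]=40  [2,3,4,5,7,8,9,10]=110  [2,3,5,6,7,8,9,10]=110  [3,4,5,6,7,8,9,10]=224
  size 9 → [1,2,3,4,5,7,8,9,10]=150  [1,2,3,5,6,7,8,9,10]=150  [2,3,4,5,6,7,8,9,10]=444
  first=0(m) contributes 744

744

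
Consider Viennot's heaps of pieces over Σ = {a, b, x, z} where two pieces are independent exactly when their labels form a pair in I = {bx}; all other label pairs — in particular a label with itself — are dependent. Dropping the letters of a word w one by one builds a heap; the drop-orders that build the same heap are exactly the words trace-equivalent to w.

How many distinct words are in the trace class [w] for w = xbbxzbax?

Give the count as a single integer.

6

0(x) covers ∅
1(b) covers ∅
2(b) covers 1:b
3(x) covers 0:x
4(z) covers 2:b, 3:x
5(b) covers 4:z
6(a) covers 5:b
7(x) covers 6:a
floor of heap: 0:x, 1:b
completions by unplaced set U, small U first (add the entries for U minus each lowest piece of U):
  |U|=1: {7}:1
  |U|=2: {6,7}:1
  |U|=3: {5,6,7}:1
  |U|=4: {4,5,6,7}:1
  |U|=5: {2,4,5,6,7}:1  {3,4,5,6,7}:1
  |U|=6: {0,3,4,5,6,7}:1  {1,2,4,5,6,7}:1  {2,3,4,5,6,7}:2
  start at 0(x): 3
  start at 1(b): 3
sum over floor = 6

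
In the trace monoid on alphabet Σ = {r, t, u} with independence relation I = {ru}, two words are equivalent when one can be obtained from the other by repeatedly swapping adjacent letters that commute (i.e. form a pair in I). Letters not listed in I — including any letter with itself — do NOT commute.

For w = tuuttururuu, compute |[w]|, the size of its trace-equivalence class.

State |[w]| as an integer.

#0=t has no predecessor
#1=u depends on [0:t]
#2=u depends on [1:u]
#3=t depends on [2:u]
#4=t depends on [3:t]
#5=u depends on [4:t]
#6=r depends on [4:t]
#7=u depends on [5:u]
#8=r depends on [6:r]
#9=u depends on [7:u]
#10=u depends on [9:u]
sources: [0:t]
N(rest) = Σ N(rest − s) over sources s of rest; N(one piece) = 1:
  size 1 → [8]=1  [10]=1
  size 2 → [6,8]=1  [8,10]=2  [9,10]=1
  size 3 → [6,8,10]=3  [7,9,10]=1  [8,9,10]=3
  size 4 → [5,7,9,10]=1  [6,8,9,10]=6  [7,8,9,10]=4
  size 5 → [5,7,8,9,10]=5  [6,7,8,9,10]=10
  size 6 → [5,6,7,8,9,10]=15
  size 7 → [4,5,6,7,8,9,10]=15
  size 8 → [3,4,5,6,7,8,9,10]=15
  size 9 → [2,3,4,5,6,7,8,9,10]=15
  first=0(t) contributes 15

15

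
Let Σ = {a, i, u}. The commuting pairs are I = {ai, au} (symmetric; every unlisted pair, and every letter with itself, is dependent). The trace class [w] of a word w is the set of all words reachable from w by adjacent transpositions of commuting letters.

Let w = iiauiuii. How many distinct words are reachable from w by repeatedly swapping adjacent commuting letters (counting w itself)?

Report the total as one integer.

drop 0:i onto floor
drop 1:i onto {0:i}
drop 2:a onto floor
drop 3:u onto {1:i}
drop 4:i onto {3:u}
drop 5:u onto {4:i}
drop 6:i onto {5:u}
drop 7:i onto {6:i}
ground layer = {0:i, 2:a}
drop-orders for the pieces not yet dropped (sum over which currently-grounded one goes next):
  1 to go: {2} 1  {7} 1
  2 to go: {2,7} 2  {6,7} 1
  3 to go: {2,6,7} 3  {5,6,7} 1
  4 to go: {2,5,6,7} 4  {4,5,6,7} 1
  5 to go: {2,4,5,6,7} 5  {3,4,5,6,7} 1
  6 to go: {1,3,4,5,6,7} 1  {2,3,4,5,6,7} 6
  if 0:i drops first: 7 orders
  if 2:a drops first: 1 orders
heap linearizations: 8

8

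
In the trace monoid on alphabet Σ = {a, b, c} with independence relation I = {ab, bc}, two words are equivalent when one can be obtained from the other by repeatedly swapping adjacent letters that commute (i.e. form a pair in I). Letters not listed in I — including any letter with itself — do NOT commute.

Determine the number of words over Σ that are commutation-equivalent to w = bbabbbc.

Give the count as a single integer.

21

piece 0:b — minimal
piece 1:b rests on {0:b}
piece 2:a — minimal
piece 3:b rests on {1:b}
piece 4:b rests on {3:b}
piece 5:b rests on {4:b}
piece 6:c rests on {2:a}
minimal pieces: {0:b, 2:a}
ways to finish when only these pieces remain (= sum over removing one remaining piece with nothing left below it):
  1 left: {5}→1  {6}→1
  2 left: {2,6}→1  {4,5}→1  {5,6}→2
  3 left: {2,5,6}→3  {3,4,5}→1  {4,5,6}→3
  4 left: {1,3,4,5}→1  {2,4,5,6}→6  {3,4,5,6}→4
  5 left: {0,1,3,4,5}→1  {1,3,4,5,6}→5  {2,3,4,5,6}→10
  placing 0:b first → 15 extensions
  placing 2:a first → 6 extensions
total linear extensions = 21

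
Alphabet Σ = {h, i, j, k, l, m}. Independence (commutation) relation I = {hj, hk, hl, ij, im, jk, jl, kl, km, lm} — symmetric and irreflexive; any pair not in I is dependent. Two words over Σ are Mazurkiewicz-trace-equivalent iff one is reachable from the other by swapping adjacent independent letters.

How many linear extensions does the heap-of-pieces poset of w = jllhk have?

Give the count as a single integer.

piece 0:j — minimal
piece 1:l — minimal
piece 2:l rests on {1:l}
piece 3:h — minimal
piece 4:k — minimal
minimal pieces: {0:j, 1:l, 3:h, 4:k}
ways to finish when only these pieces remain (= sum over removing one remaining piece with nothing left below it):
  1 left: {0}→1  {2}→1  {3}→1  {4}→1
  2 left: {0,2}→2  {0,3}→2  {0,4}→2  {1,2}→1  {2,3}→2  {2,4}→2  {3,4}→2
  3 left: {0,1,2}→3  {0,2,3}→6  {0,2,4}→6  {0,3,4}→6  {1,2,3}→3  {1,2,4}→3  {2,3,4}→6
  placing 0:j first → 12 extensions
  placing 1:l first → 24 extensions
  placing 3:h first → 12 extensions
  placing 4:k first → 12 extensions
total linear extensions = 60

60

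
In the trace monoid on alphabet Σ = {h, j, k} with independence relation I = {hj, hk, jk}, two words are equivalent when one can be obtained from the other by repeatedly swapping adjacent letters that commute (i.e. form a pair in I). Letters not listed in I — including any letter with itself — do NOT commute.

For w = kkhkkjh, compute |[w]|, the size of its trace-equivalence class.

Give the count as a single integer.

105

0(k) covers ∅
1(k) covers 0:k
2(h) covers ∅
3(k) covers 1:k
4(k) covers 3:k
5(j) covers ∅
6(h) covers 2:h
floor of heap: 0:k, 2:h, 5:j
completions by unplaced set U, small U first (add the entries for U minus each lowest piece of U):
  |U|=1: {4}:1  {5}:1  {6}:1
  |U|=2: {2,6}:1  {3,4}:1  {4,5}:2  {4,6}:2  {5,6}:2
  |U|=3: {1,3,4}:1  {2,4,6}:3  {2,5,6}:3  {3,4,5}:3  {3,4,6}:3  {4,5,6}:6
  |U|=4: {0,1,3,4}:1  {1,3,4,5}:4  {1,3,4,6}:4  {2,3,4,6}:6  {2,4,5,6}:12  {3,4,5,6}:12
  |U|=5: {0,1,3,4,5}:5  {0,1,3,4,6}:5  {1,2,3,4,6}:10  {1,3,4,5,6}:20  {2,3,4,5,6}:30
  start at 0(k): 60
  start at 2(h): 30
  start at 5(j): 15
sum over floor = 105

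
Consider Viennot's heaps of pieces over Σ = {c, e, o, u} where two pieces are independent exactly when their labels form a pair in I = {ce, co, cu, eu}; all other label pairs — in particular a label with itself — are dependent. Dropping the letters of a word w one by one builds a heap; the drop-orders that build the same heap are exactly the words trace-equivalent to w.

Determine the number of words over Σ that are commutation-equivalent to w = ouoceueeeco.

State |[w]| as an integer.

275

piece 0:o — minimal
piece 1:u rests on {0:o}
piece 2:o rests on {1:u}
piece 3:c — minimal
piece 4:e rests on {2:o}
piece 5:u rests on {2:o}
piece 6:e rests on {4:e}
piece 7:e rests on {6:e}
piece 8:e rests on {7:e}
piece 9:c rests on {3:c}
piece 10:o rests on {5:u, 8:e}
minimal pieces: {0:o, 3:c}
ways to finish when only these pieces remain (= sum over removing one remaining piece with nothing left below it):
  1 left: {9}→1  {10}→1
  2 left: {3,9}→1  {5,10}→1  {8,10}→1  {9,10}→2
  3 left: {3,9,10}→3  {5,8,10}→2  {5,9,10}→3  {7,8,10}→1  {8,9,10}→3
  4 left: {3,5,9,10}→6  {3,8,9,10}→6  {5,7,8,10}→3  {5,8,9,10}→8  {6,7,8,10}→1  {7,8,9,10}→4
  5 left: {3,5,8,9,10}→20  {3,7,8,9,10}→10  {4,6,7,8,10}→1  {5,6,7,8,10}→4  {5,7,8,9,10}→15  {6,7,8,9,10}→5
  6 left: {3,5,7,8,9,10}→45  {3,6,7,8,9,10}→15  {4,5,6,7,8,10}→5  {4,6,7,8,9,10}→6  {5,6,7,8,9,10}→24
  7 left: {2,4,5,6,7,8,10}→5  {3,4,6,7,8,9,10}→21  {3,5,6,7,8,9,10}→84  {4,5,6,7,8,9,10}→35
  8 left: {1,2,4,5,6,7,8,10}→5  {2,4,5,6,7,8,9,10}→40  {3,4,5,6,7,8,9,10}→140
  9 left: {0,1,2,4,5,6,7,8,10}→5  {1,2,4,5,6,7,8,9,10}→45  {2,3,4,5,6,7,8,9,10}→180
  placing 0:o first → 225 extensions
  placing 3:c first → 50 extensions
total linear extensions = 275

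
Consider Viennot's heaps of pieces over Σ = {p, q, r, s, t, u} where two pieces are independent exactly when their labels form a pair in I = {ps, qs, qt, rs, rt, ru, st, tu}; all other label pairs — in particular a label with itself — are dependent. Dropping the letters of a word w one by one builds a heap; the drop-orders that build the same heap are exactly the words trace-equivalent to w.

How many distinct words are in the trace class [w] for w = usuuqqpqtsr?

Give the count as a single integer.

21

piece 0:u — minimal
piece 1:s rests on {0:u}
piece 2:u rests on {1:s}
piece 3:u rests on {2:u}
piece 4:q rests on {3:u}
piece 5:q rests on {4:q}
piece 6:p rests on {5:q}
piece 7:q rests on {6:p}
piece 8:t rests on {6:p}
piece 9:s rests on {3:u}
piece 10:r rests on {7:q}
minimal pieces: {0:u}
ways to finish when only these pieces remain (= sum over removing one remaining piece with nothing left below it):
  1 left: {8}→1  {9}→1  {10}→1
  2 left: {7,10}→1  {8,9}→2  {8,10}→2  {9,10}→2
  3 left: {7,8,10}→3  {7,9,10}→3  {8,9,10}→6
  4 left: {6,7,8,10}→3  {7,8,9,10}→12
  5 left: {5,6,7,8,10}→3  {6,7,8,9,10}→15
  6 left: {4,5,6,7,8,10}→3  {5,6,7,8,9,10}→18
  7 left: {4,5,6,7,8,9,10}→21
  8 left: {3,4,5,6,7,8,9,10}→21
  9 left: {2,3,4,5,6,7,8,9,10}→21
  placing 0:u first → 21 extensions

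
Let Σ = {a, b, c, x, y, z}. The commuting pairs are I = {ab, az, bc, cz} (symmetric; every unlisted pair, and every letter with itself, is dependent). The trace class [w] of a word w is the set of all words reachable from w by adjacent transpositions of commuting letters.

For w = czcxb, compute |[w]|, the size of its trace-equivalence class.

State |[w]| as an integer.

3

piece 0:c — minimal
piece 1:z — minimal
piece 2:c rests on {0:c}
piece 3:x rests on {1:z, 2:c}
piece 4:b rests on {3:x}
minimal pieces: {0:c, 1:z}
ways to finish when only these pieces remain (= sum over removing one remaining piece with nothing left below it):
  1 left: {4}→1
  2 left: {3,4}→1
  3 left: {1,3,4}→1  {2,3,4}→1
  placing 0:c first → 2 extensions
  placing 1:z first → 1 extensions
total linear extensions = 3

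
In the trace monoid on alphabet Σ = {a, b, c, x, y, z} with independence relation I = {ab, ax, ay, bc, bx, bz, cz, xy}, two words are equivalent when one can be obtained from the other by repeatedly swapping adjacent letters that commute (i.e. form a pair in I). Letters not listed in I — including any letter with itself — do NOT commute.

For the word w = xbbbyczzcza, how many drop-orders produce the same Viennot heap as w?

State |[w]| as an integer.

drop 0:x onto floor
drop 1:b onto floor
drop 2:b onto {1:b}
drop 3:b onto {2:b}
drop 4:y onto {3:b}
drop 5:c onto {0:x, 4:y}
drop 6:z onto {0:x, 4:y}
drop 7:z onto {6:z}
drop 8:c onto {5:c}
drop 9:z onto {7:z}
drop 10:a onto {8:c, 9:z}
ground layer = {0:x, 1:b}
drop-orders for the pieces not yet dropped (sum over which currently-grounded one goes next):
  1 to go: {10} 1
  2 to go: {8,10} 1  {9,10} 1
  3 to go: {5,8,10} 1  {7,9,10} 1  {8,9,10} 2
  4 to go: {5,8,9,10} 3  {6,7,9,10} 1  {7,8,9,10} 3
  5 to go: {5,7,8,9,10} 6  {6,7,8,9,10} 4
  6 to go: {5,6,7,8,9,10} 10
  7 to go: {0,5,6,7,8,9,10} 10  {4,5,6,7,8,9,10} 10
  8 to go: {0,4,5,6,7,8,9,10} 20  {3,4,5,6,7,8,9,10} 10
  9 to go: {0,3,4,5,6,7,8,9,10} 30  {2,3,4,5,6,7,8,9,10} 10
  if 0:x drops first: 10 orders
  if 1:b drops first: 40 orders
heap linearizations: 50

50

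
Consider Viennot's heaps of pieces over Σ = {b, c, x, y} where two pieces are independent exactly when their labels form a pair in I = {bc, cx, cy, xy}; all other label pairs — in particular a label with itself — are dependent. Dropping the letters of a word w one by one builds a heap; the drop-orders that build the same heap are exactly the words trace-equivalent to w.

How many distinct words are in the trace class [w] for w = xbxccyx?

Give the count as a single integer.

63

#0=x has no predecessor
#1=b depends on [0:x]
#2=x depends on [1:b]
#3=c has no predecessor
#4=c depends on [3:c]
#5=y depends on [1:b]
#6=x depends on [2:x]
sources: [0:x, 3:c]
N(rest) = Σ N(rest − s) over sources s of rest; N(one piece) = 1:
  size 1 → [4]=1  [5]=1  [6]=1
  size 2 → [2,6]=1  [3,4]=1  [4,5]=2  [4,6]=2  [5,6]=2
  size 3 → [2,4,6]=3  [2,5,6]=3  [3,4,5]=3  [3,4,6]=3  [4,5,6]=6
  size 4 → [1,2,5,6]=3  [2,3,4,6]=6  [2,4,5,6]=12  [3,4,5,6]=12
  size 5 → [0,1,2,5,6]=3  [1,2,4,5,6]=15  [2,3,4,5,6]=30
  first=0(x) contributes 45
  first=3(c) contributes 18
|[w]| = 63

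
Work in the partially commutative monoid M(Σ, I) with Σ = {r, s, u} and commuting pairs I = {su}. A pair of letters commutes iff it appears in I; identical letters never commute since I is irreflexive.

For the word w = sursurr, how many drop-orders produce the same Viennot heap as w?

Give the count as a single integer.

4

drop 0:s onto floor
drop 1:u onto floor
drop 2:r onto {0:s, 1:u}
drop 3:s onto {2:r}
drop 4:u onto {2:r}
drop 5:r onto {3:s, 4:u}
drop 6:r onto {5:r}
ground layer = {0:s, 1:u}
drop-orders for the pieces not yet dropped (sum over which currently-grounded one goes next):
  1 to go: {6} 1
  2 to go: {5,6} 1
  3 to go: {3,5,6} 1  {4,5,6} 1
  4 to go: {3,4,5,6} 2
  5 to go: {2,3,4,5,6} 2
  if 0:s drops first: 2 orders
  if 1:u drops first: 2 orders
heap linearizations: 4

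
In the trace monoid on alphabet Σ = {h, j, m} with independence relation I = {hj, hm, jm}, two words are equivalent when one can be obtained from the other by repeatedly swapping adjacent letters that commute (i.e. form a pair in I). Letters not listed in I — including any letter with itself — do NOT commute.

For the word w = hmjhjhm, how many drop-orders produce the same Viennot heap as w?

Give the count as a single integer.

#0=h has no predecessor
#1=m has no predecessor
#2=j has no predecessor
#3=h depends on [0:h]
#4=j depends on [2:j]
#5=h depends on [3:h]
#6=m depends on [1:m]
sources: [0:h, 1:m, 2:j]
N(rest) = Σ N(rest − s) over sources s of rest; N(one piece) = 1:
  size 1 → [4]=1  [5]=1  [6]=1
  size 2 → [1,6]=1  [2,4]=1  [3,5]=1  [4,5]=2  [4,6]=2  [5,6]=2
  size 3 → [0,3,5]=1  [1,4,6]=3  [1,5,6]=3  [2,4,5]=3  [2,4,6]=3  [3,4,5]=3  [3,5,6]=3  [4,5,6]=6
  size 4 → [0,3,4,5]=4  [0,3,5,6]=4  [1,2,4,6]=6  [1,3,5,6]=6  [1,4,5,6]=12  [2,3,4,5]=6  [2,4,5,6]=12  [3,4,5,6]=12
  size 5 → [0,1,3,5,6]=10  [0,2,3,4,5]=10  [0,3,4,5,6]=20  [1,2,4,5,6]=30  [1,3,4,5,6]=30  [2,3,4,5,6]=30
  first=0(h) contributes 90
  first=1(m) contributes 60
  first=2(j) contributes 60
|[w]| = 210

210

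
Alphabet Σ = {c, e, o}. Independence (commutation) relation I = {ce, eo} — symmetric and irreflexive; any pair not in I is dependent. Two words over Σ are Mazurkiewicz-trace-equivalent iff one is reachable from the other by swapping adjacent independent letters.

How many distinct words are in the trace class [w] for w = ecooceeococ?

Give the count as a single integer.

165

0(e) covers ∅
1(c) covers ∅
2(o) covers 1:c
3(o) covers 2:o
4(c) covers 3:o
5(e) covers 0:e
6(e) covers 5:e
7(o) covers 4:c
8(c) covers 7:o
9(o) covers 8:c
10(c) covers 9:o
floor of heap: 0:e, 1:c
completions by unplaced set U, small U first (add the entries for U minus each lowest piece of U):
  |U|=1: {6}:1  {10}:1
  |U|=2: {5,6}:1  {6,10}:2  {9,10}:1
  |U|=3: {0,5,6}:1  {5,6,10}:3  {6,9,10}:3  {8,9,10}:1
  |U|=4: {0,5,6,10}:4  {5,6,9,10}:6  {6,8,9,10}:4  {7,8,9,10}:1
  |U|=5: {0,5,6,9,10}:10  {4,7,8,9,10}:1  {5,6,8,9,10}:10  {6,7,8,9,10}:5
  |U|=6: {0,5,6,8,9,10}:20  {3,4,7,8,9,10}:1  {4,6,7,8,9,10}:6  {5,6,7,8,9,10}:15
  |U|=7: {0,5,6,7,8,9,10}:35  {2,3,4,7,8,9,10}:1  {3,4,6,7,8,9,10}:7  {4,5,6,7,8,9,10}:21
  |U|=8: {0,4,5,6,7,8,9,10}:56  {1,2,3,4,7,8,9,10}:1  {2,3,4,6,7,8,9,10}:8  {3,4,5,6,7,8,9,10}:28
  |U|=9: {0,3,4,5,6,7,8,9,10}:84  {1,2,3,4,6,7,8,9,10}:9  {2,3,4,5,6,7,8,9,10}:36
  start at 0(e): 45
  start at 1(c): 120
sum over floor = 165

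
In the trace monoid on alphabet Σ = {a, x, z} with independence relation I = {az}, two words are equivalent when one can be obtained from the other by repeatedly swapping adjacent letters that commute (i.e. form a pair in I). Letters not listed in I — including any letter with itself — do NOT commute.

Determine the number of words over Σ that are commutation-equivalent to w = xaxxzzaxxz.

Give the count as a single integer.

3

#0=x has no predecessor
#1=a depends on [0:x]
#2=x depends on [1:a]
#3=x depends on [2:x]
#4=z depends on [3:x]
#5=z depends on [4:z]
#6=a depends on [3:x]
#7=x depends on [5:z, 6:a]
#8=x depends on [7:x]
#9=z depends on [8:x]
sources: [0:x]
N(rest) = Σ N(rest − s) over sources s of rest; N(one piece) = 1:
  size 1 → [9]=1
  size 2 → [8,9]=1
  size 3 → [7,8,9]=1
  size 4 → [5,7,8,9]=1  [6,7,8,9]=1
  size 5 → [4,5,7,8,9]=1  [5,6,7,8,9]=2
  size 6 → [4,5,6,7,8,9]=3
  size 7 → [3,4,5,6,7,8,9]=3
  size 8 → [2,3,4,5,6,7,8,9]=3
  first=0(x) contributes 3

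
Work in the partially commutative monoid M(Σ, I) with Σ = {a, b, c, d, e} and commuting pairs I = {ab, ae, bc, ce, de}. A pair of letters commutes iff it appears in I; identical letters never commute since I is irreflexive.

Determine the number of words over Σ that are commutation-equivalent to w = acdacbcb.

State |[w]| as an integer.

piece 0:a — minimal
piece 1:c rests on {0:a}
piece 2:d rests on {1:c}
piece 3:a rests on {2:d}
piece 4:c rests on {3:a}
piece 5:b rests on {2:d}
piece 6:c rests on {4:c}
piece 7:b rests on {5:b}
minimal pieces: {0:a}
ways to finish when only these pieces remain (= sum over removing one remaining piece with nothing left below it):
  1 left: {6}→1  {7}→1
  2 left: {4,6}→1  {5,7}→1  {6,7}→2
  3 left: {3,4,6}→1  {4,6,7}→3  {5,6,7}→3
  4 left: {3,4,6,7}→4  {4,5,6,7}→6
  5 left: {3,4,5,6,7}→10
  6 left: {2,3,4,5,6,7}→10
  placing 0:a first → 10 extensions

10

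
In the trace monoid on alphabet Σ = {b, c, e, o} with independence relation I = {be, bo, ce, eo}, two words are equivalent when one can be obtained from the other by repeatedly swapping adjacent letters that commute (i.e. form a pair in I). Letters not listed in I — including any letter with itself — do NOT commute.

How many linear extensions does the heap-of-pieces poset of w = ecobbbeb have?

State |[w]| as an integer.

140

piece 0:e — minimal
piece 1:c — minimal
piece 2:o rests on {1:c}
piece 3:b rests on {1:c}
piece 4:b rests on {3:b}
piece 5:b rests on {4:b}
piece 6:e rests on {0:e}
piece 7:b rests on {5:b}
minimal pieces: {0:e, 1:c}
ways to finish when only these pieces remain (= sum over removing one remaining piece with nothing left below it):
  1 left: {2}→1  {6}→1  {7}→1
  2 left: {0,6}→1  {2,6}→2  {2,7}→2  {5,7}→1  {6,7}→2
  3 left: {0,2,6}→3  {0,6,7}→3  {2,5,7}→3  {2,6,7}→6  {4,5,7}→1  {5,6,7}→3
  4 left: {0,2,6,7}→12  {0,5,6,7}→6  {2,4,5,7}→4  {2,5,6,7}→12  {3,4,5,7}→1  {4,5,6,7}→4
  5 left: {0,2,5,6,7}→30  {0,4,5,6,7}→10  {2,3,4,5,7}→5  {2,4,5,6,7}→20  {3,4,5,6,7}→5
  6 left: {0,2,4,5,6,7}→60  {0,3,4,5,6,7}→15  {1,2,3,4,5,7}→5  {2,3,4,5,6,7}→30
  placing 0:e first → 35 extensions
  placing 1:c first → 105 extensions
total linear extensions = 140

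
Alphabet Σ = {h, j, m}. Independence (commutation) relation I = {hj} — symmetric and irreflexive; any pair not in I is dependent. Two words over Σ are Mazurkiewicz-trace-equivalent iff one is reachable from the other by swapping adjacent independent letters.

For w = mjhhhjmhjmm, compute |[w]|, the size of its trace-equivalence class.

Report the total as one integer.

#0=m has no predecessor
#1=j depends on [0:m]
#2=h depends on [0:m]
#3=h depends on [2:h]
#4=h depends on [3:h]
#5=j depends on [1:j]
#6=m depends on [4:h, 5:j]
#7=h depends on [6:m]
#8=j depends on [6:m]
#9=m depends on [7:h, 8:j]
#10=m depends on [9:m]
sources: [0:m]
N(rest) = Σ N(rest − s) over sources s of rest; N(one piece) = 1:
  size 1 → [10]=1
  size 2 → [9,10]=1
  size 3 → [7,9,10]=1  [8,9,10]=1
  size 4 → [7,8,9,10]=2
  size 5 → [6,7,8,9,10]=2
  size 6 → [4,6,7,8,9,10]=2  [5,6,7,8,9,10]=2
  size 7 → [1,5,6,7,8,9,10]=2  [3,4,6,7,8,9,10]=2  [4,5,6,7,8,9,10]=4
  size 8 → [1,4,5,6,7,8,9,10]=6  [2,3,4,6,7,8,9,10]=2  [3,4,5,6,7,8,9,10]=6
  size 9 → [1,3,4,5,6,7,8,9,10]=12  [2,3,4,5,6,7,8,9,10]=8
  first=0(m) contributes 20

20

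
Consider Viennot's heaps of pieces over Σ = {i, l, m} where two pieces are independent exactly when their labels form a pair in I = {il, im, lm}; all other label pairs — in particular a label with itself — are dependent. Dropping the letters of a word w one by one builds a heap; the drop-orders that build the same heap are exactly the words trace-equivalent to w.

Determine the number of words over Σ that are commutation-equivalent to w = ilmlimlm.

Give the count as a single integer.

560

piece 0:i — minimal
piece 1:l — minimal
piece 2:m — minimal
piece 3:l rests on {1:l}
piece 4:i rests on {0:i}
piece 5:m rests on {2:m}
piece 6:l rests on {3:l}
piece 7:m rests on {5:m}
minimal pieces: {0:i, 1:l, 2:m}
ways to finish when only these pieces remain (= sum over removing one remaining piece with nothing left below it):
  1 left: {4}→1  {6}→1  {7}→1
  2 left: {0,4}→1  {3,6}→1  {4,6}→2  {4,7}→2  {5,7}→1  {6,7}→2
  3 left: {0,4,6}→3  {0,4,7}→3  {1,3,6}→1  {2,5,7}→1  {3,4,6}→3  {3,6,7}→3  {4,5,7}→3  {4,6,7}→6  {5,6,7}→3
  4 left: {0,3,4,6}→6  {0,4,5,7}→6  {0,4,6,7}→12  {1,3,4,6}→4  {1,3,6,7}→4  {2,4,5,7}→4  {2,5,6,7}→4  {3,4,6,7}→12  {3,5,6,7}→6  {4,5,6,7}→12
  5 left: {0,1,3,4,6}→10  {0,2,4,5,7}→10  {0,3,4,6,7}→30  {0,4,5,6,7}→30  {1,3,4,6,7}→20  {1,3,5,6,7}→10  {2,3,5,6,7}→10  {2,4,5,6,7}→20  {3,4,5,6,7}→30
  6 left: {0,1,3,4,6,7}→60  {0,2,4,5,6,7}→60  {0,3,4,5,6,7}→90  {1,2,3,5,6,7}→20  {1,3,4,5,6,7}→60  {2,3,4,5,6,7}→60
  placing 0:i first → 140 extensions
  placing 1:l first → 210 extensions
  placing 2:m first → 210 extensions
total linear extensions = 560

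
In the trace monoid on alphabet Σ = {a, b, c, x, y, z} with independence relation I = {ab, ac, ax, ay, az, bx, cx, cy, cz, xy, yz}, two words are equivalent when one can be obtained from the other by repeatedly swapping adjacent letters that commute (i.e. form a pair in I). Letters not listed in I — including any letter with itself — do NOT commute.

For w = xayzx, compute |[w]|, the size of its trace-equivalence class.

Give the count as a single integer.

drop 0:x onto floor
drop 1:a onto floor
drop 2:y onto floor
drop 3:z onto {0:x}
drop 4:x onto {3:z}
ground layer = {0:x, 1:a, 2:y}
drop-orders for the pieces not yet dropped (sum over which currently-grounded one goes next):
  1 to go: {1} 1  {2} 1  {4} 1
  2 to go: {1,2} 2  {1,4} 2  {2,4} 2  {3,4} 1
  3 to go: {0,3,4} 1  {1,2,4} 6  {1,3,4} 3  {2,3,4} 3
  if 0:x drops first: 12 orders
  if 1:a drops first: 4 orders
  if 2:y drops first: 4 orders
heap linearizations: 20

20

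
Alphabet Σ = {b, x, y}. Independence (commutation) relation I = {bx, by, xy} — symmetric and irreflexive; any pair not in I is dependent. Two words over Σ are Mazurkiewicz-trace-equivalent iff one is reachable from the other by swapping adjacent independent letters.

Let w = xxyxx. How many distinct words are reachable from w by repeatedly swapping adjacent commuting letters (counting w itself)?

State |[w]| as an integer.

#0=x has no predecessor
#1=x depends on [0:x]
#2=y has no predecessor
#3=x depends on [1:x]
#4=x depends on [3:x]
sources: [0:x, 2:y]
N(rest) = Σ N(rest − s) over sources s of rest; N(one piece) = 1:
  size 1 → [2]=1  [4]=1
  size 2 → [2,4]=2  [3,4]=1
  size 3 → [1,3,4]=1  [2,3,4]=3
  first=0(x) contributes 4
  first=2(y) contributes 1
|[w]| = 5

5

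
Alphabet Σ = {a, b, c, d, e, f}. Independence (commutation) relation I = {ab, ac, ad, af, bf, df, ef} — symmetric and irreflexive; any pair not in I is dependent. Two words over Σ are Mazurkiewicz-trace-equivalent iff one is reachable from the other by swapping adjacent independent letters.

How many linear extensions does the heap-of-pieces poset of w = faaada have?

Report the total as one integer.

drop 0:f onto floor
drop 1:a onto floor
drop 2:a onto {1:a}
drop 3:a onto {2:a}
drop 4:d onto floor
drop 5:a onto {3:a}
ground layer = {0:f, 1:a, 4:d}
drop-orders for the pieces not yet dropped (sum over which currently-grounded one goes next):
  1 to go: {0} 1  {4} 1  {5} 1
  2 to go: {0,4} 2  {0,5} 2  {3,5} 1  {4,5} 2
  3 to go: {0,3,5} 3  {0,4,5} 6  {2,3,5} 1  {3,4,5} 3
  4 to go: {0,2,3,5} 4  {0,3,4,5} 12  {1,2,3,5} 1  {2,3,4,5} 4
  if 0:f drops first: 5 orders
  if 1:a drops first: 20 orders
  if 4:d drops first: 5 orders
heap linearizations: 30

30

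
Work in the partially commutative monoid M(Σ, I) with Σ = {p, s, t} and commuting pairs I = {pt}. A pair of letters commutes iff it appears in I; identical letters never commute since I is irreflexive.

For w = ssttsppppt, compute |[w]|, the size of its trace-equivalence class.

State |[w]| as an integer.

piece 0:s — minimal
piece 1:s rests on {0:s}
piece 2:t rests on {1:s}
piece 3:t rests on {2:t}
piece 4:s rests on {3:t}
piece 5:p rests on {4:s}
piece 6:p rests on {5:p}
piece 7:p rests on {6:p}
piece 8:p rests on {7:p}
piece 9:t rests on {4:s}
minimal pieces: {0:s}
ways to finish when only these pieces remain (= sum over removing one remaining piece with nothing left below it):
  1 left: {8}→1  {9}→1
  2 left: {7,8}→1  {8,9}→2
  3 left: {6,7,8}→1  {7,8,9}→3
  4 left: {5,6,7,8}→1  {6,7,8,9}→4
  5 left: {5,6,7,8,9}→5
  6 left: {4,5,6,7,8,9}→5
  7 left: {3,4,5,6,7,8,9}→5
  8 left: {2,3,4,5,6,7,8,9}→5
  placing 0:s first → 5 extensions

5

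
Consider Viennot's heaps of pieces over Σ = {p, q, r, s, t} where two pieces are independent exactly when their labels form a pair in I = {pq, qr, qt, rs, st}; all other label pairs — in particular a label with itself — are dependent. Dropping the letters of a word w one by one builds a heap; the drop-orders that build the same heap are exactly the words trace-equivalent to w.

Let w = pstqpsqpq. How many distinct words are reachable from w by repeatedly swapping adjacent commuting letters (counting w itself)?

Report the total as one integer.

15

drop 0:p onto floor
drop 1:s onto {0:p}
drop 2:t onto {0:p}
drop 3:q onto {1:s}
drop 4:p onto {1:s, 2:t}
drop 5:s onto {3:q, 4:p}
drop 6:q onto {5:s}
drop 7:p onto {5:s}
drop 8:q onto {6:q}
ground layer = {0:p}
drop-orders for the pieces not yet dropped (sum over which currently-grounded one goes next):
  1 to go: {7} 1  {8} 1
  2 to go: {6,8} 1  {7,8} 2
  3 to go: {6,7,8} 3
  4 to go: {5,6,7,8} 3
  5 to go: {3,5,6,7,8} 3  {4,5,6,7,8} 3
  6 to go: {2,4,5,6,7,8} 3  {3,4,5,6,7,8} 6
  7 to go: {1,3,4,5,6,7,8} 6  {2,3,4,5,6,7,8} 9
  if 0:p drops first: 15 orders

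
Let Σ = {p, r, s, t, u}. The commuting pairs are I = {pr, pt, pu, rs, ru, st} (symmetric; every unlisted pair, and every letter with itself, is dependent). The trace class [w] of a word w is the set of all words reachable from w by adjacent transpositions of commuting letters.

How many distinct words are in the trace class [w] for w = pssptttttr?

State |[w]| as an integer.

0(p) covers ∅
1(s) covers 0:p
2(s) covers 1:s
3(p) covers 2:s
4(t) covers ∅
5(t) covers 4:t
6(t) covers 5:t
7(t) covers 6:t
8(t) covers 7:t
9(r) covers 8:t
floor of heap: 0:p, 4:t
completions by unplaced set U, small U first (add the entries for U minus each lowest piece of U):
  |U|=1: {3}:1  {9}:1
  |U|=2: {2,3}:1  {3,9}:2  {8,9}:1
  |U|=3: {1,2,3}:1  {2,3,9}:3  {3,8,9}:3  {7,8,9}:1
  |U|=4: {0,1,2,3}:1  {1,2,3,9}:4  {2,3,8,9}:6  {3,7,8,9}:4  {6,7,8,9}:1
  |U|=5: {0,1,2,3,9}:5  {1,2,3,8,9}:10  {2,3,7,8,9}:10  {3,6,7,8,9}:5  {5,6,7,8,9}:1
  |U|=6: {0,1,2,3,8,9}:15  {1,2,3,7,8,9}:20  {2,3,6,7,8,9}:15  {3,5,6,7,8,9}:6  {4,5,6,7,8,9}:1
  |U|=7: {0,1,2,3,7,8,9}:35  {1,2,3,6,7,8,9}:35  {2,3,5,6,7,8,9}:21  {3,4,5,6,7,8,9}:7
  |U|=8: {0,1,2,3,6,7,8,9}:70  {1,2,3,5,6,7,8,9}:56  {2,3,4,5,6,7,8,9}:28
  start at 0(p): 84
  start at 4(t): 126
sum over floor = 210

210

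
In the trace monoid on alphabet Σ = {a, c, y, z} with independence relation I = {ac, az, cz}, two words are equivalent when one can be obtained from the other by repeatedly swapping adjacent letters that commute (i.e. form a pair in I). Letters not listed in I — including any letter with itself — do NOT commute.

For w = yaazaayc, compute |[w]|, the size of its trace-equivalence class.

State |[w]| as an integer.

drop 0:y onto floor
drop 1:a onto {0:y}
drop 2:a onto {1:a}
drop 3:z onto {0:y}
drop 4:a onto {2:a}
drop 5:a onto {4:a}
drop 6:y onto {3:z, 5:a}
drop 7:c onto {6:y}
ground layer = {0:y}
drop-orders for the pieces not yet dropped (sum over which currently-grounded one goes next):
  1 to go: {7} 1
  2 to go: {6,7} 1
  3 to go: {3,6,7} 1  {5,6,7} 1
  4 to go: {3,5,6,7} 2  {4,5,6,7} 1
  5 to go: {2,4,5,6,7} 1  {3,4,5,6,7} 3
  6 to go: {1,2,4,5,6,7} 1  {2,3,4,5,6,7} 4
  if 0:y drops first: 5 orders

5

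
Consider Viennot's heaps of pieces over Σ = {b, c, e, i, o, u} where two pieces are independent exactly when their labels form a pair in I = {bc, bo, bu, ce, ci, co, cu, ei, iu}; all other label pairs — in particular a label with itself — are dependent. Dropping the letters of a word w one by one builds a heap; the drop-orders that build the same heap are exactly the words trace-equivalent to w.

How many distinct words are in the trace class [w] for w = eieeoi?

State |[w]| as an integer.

4

drop 0:e onto floor
drop 1:i onto floor
drop 2:e onto {0:e}
drop 3:e onto {2:e}
drop 4:o onto {1:i, 3:e}
drop 5:i onto {4:o}
ground layer = {0:e, 1:i}
drop-orders for the pieces not yet dropped (sum over which currently-grounded one goes next):
  1 to go: {5} 1
  2 to go: {4,5} 1
  3 to go: {1,4,5} 1  {3,4,5} 1
  4 to go: {1,3,4,5} 2  {2,3,4,5} 1
  if 0:e drops first: 3 orders
  if 1:i drops first: 1 orders
heap linearizations: 4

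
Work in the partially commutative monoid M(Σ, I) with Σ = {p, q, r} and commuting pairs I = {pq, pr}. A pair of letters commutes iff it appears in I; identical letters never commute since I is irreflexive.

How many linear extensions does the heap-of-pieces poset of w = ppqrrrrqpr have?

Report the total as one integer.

120

piece 0:p — minimal
piece 1:p rests on {0:p}
piece 2:q — minimal
piece 3:r rests on {2:q}
piece 4:r rests on {3:r}
piece 5:r rests on {4:r}
piece 6:r rests on {5:r}
piece 7:q rests on {6:r}
piece 8:p rests on {1:p}
piece 9:r rests on {7:q}
minimal pieces: {0:p, 2:q}
ways to finish when only these pieces remain (= sum over removing one remaining piece with nothing left below it):
  1 left: {8}→1  {9}→1
  2 left: {1,8}→1  {7,9}→1  {8,9}→2
  3 left: {0,1,8}→1  {1,8,9}→3  {6,7,9}→1  {7,8,9}→3
  4 left: {0,1,8,9}→4  {1,7,8,9}→6  {5,6,7,9}→1  {6,7,8,9}→4
  5 left: {0,1,7,8,9}→10  {1,6,7,8,9}→10  {4,5,6,7,9}→1  {5,6,7,8,9}→5
  6 left: {0,1,6,7,8,9}→20  {1,5,6,7,8,9}→15  {3,4,5,6,7,9}→1  {4,5,6,7,8,9}→6
  7 left: {0,1,5,6,7,8,9}→35  {1,4,5,6,7,8,9}→21  {2,3,4,5,6,7,9}→1  {3,4,5,6,7,8,9}→7
  8 left: {0,1,4,5,6,7,8,9}→56  {1,3,4,5,6,7,8,9}→28  {2,3,4,5,6,7,8,9}→8
  placing 0:p first → 36 extensions
  placing 2:q first → 84 extensions
total linear extensions = 120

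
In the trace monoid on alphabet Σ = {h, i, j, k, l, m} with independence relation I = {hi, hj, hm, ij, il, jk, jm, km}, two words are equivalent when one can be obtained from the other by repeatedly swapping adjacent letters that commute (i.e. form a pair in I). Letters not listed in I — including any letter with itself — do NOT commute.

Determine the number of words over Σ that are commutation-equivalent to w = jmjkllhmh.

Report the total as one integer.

36

#0=j has no predecessor
#1=m has no predecessor
#2=j depends on [0:j]
#3=k has no predecessor
#4=l depends on [1:m, 2:j, 3:k]
#5=l depends on [4:l]
#6=h depends on [5:l]
#7=m depends on [5:l]
#8=h depends on [6:h]
sources: [0:j, 1:m, 3:k]
N(rest) = Σ N(rest − s) over sources s of rest; N(one piece) = 1:
  size 1 → [7]=1  [8]=1
  size 2 → [6,8]=1  [7,8]=2
  size 3 → [6,7,8]=3
  size 4 → [5,6,7,8]=3
  size 5 → [4,5,6,7,8]=3
  size 6 → [1,4,5,6,7,8]=3  [2,4,5,6,7,8]=3  [3,4,5,6,7,8]=3
  size 7 → [0,2,4,5,6,7,8]=3  [1,2,4,5,6,7,8]=6  [1,3,4,5,6,7,8]=6  [2,3,4,5,6,7,8]=6
  first=0(j) contributes 18
  first=1(m) contributes 9
  first=3(k) contributes 9
|[w]| = 36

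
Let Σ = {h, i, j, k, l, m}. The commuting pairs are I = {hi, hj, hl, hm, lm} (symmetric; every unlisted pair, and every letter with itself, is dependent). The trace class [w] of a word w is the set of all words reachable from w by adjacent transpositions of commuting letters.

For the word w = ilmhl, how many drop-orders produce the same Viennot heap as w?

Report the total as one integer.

#0=i has no predecessor
#1=l depends on [0:i]
#2=m depends on [0:i]
#3=h has no predecessor
#4=l depends on [1:l]
sources: [0:i, 3:h]
N(rest) = Σ N(rest − s) over sources s of rest; N(one piece) = 1:
  size 1 → [2]=1  [3]=1  [4]=1
  size 2 → [1,4]=1  [2,3]=2  [2,4]=2  [3,4]=2
  size 3 → [1,2,4]=3  [1,3,4]=3  [2,3,4]=6
  first=0(i) contributes 12
  first=3(h) contributes 3
|[w]| = 15

15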